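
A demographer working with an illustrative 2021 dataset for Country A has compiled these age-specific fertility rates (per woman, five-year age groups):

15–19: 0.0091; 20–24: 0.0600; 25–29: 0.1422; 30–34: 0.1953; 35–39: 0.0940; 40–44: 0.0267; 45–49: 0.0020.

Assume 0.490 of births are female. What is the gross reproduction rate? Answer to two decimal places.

Proportion female at birth = 0.490.
Sum of ASFRs = 0.0091 + 0.0600 + 0.1422 + 0.1953 + 0.0940 + 0.0267 + 0.0020 = 0.5293
TFR = 5 × 0.5293 = 2.6465
GRR = 0.490 × 2.6465 = 1.29679

1.30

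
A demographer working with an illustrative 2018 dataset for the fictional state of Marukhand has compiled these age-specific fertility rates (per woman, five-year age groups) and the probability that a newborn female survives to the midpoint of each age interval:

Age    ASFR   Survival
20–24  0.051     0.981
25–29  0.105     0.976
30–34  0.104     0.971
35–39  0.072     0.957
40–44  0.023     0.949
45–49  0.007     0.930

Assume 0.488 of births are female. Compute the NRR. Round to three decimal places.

0.856

Proportion female at birth = 0.488.
Weighting each age-specific rate by interval width and survival:
  20–24: 5 × 0.051 × 0.981 = 0.25016
  25–29: 5 × 0.105 × 0.976 = 0.51240
  30–34: 5 × 0.104 × 0.971 = 0.50492
  35–39: 5 × 0.072 × 0.957 = 0.34452
  40–44: 5 × 0.023 × 0.949 = 0.10914
  45–49: 5 × 0.007 × 0.930 = 0.03255
Sum = 1.75369
NRR = 0.488 × 1.75369 = 0.85580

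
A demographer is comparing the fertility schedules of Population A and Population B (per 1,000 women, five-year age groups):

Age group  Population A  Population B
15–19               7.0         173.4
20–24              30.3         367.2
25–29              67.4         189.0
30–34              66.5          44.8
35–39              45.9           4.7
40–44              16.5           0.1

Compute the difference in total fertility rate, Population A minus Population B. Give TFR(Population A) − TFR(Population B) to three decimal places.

Population A:
  Sum of ASFRs = 7.0 + 30.3 + 67.4 + 66.5 + 45.9 + 16.5 = 233.6
  TFR = 5 × 233.6 / 1000 = 1.168
Population B:
  Sum of ASFRs = 173.4 + 367.2 + 189.0 + 44.8 + 4.7 + 0.1 = 779.2
  TFR = 5 × 779.2 / 1000 = 3.896
Difference = 1.168 − 3.896 = -2.728

-2.728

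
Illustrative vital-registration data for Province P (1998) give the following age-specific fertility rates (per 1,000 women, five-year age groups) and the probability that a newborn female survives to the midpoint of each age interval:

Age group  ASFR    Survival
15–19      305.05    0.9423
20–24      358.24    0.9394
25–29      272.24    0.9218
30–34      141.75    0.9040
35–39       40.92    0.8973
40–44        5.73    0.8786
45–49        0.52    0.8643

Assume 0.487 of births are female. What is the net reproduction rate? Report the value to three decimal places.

2.545

Proportion female at birth = 0.487.
Survival-weighted fertility by age (5·fₓ·Sₓ):
  15–19: 5 × 305.05/1000 × 0.9423 = 1.43724
  20–24: 5 × 358.24/1000 × 0.9394 = 1.68265
  25–29: 5 × 272.24/1000 × 0.9218 = 1.25475
  30–34: 5 × 141.75/1000 × 0.9040 = 0.64071
  35–39: 5 × 40.92/1000 × 0.8973 = 0.18359
  40–44: 5 × 5.73/1000 × 0.8786 = 0.02517
  45–49: 5 × 0.52/1000 × 0.8643 = 0.00225
Sum = 5.22636
NRR = 0.487 × 5.22636 = 2.54524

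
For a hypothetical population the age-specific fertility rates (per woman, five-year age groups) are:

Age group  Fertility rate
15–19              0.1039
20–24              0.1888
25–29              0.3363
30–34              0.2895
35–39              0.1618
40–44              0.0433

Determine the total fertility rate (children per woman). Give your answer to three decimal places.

5.618

Sum of ASFRs = 0.1039 + 0.1888 + 0.3363 + 0.2895 + 0.1618 + 0.0433 = 1.1236
TFR = 5 × 1.1236 = 5.618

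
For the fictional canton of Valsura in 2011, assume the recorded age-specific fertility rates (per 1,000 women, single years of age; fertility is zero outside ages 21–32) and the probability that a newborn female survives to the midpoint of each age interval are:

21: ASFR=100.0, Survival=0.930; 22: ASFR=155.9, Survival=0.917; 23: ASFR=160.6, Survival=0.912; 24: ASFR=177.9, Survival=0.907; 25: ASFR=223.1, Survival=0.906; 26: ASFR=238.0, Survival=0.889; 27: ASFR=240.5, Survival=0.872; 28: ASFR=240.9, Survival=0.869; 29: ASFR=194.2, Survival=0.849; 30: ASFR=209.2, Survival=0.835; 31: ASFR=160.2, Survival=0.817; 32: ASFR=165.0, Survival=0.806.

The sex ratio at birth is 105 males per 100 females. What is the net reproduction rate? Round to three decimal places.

0.966

Proportion female at birth = 100 / (100 + 105) = 0.48780.
Each age group contributes 1 × ASFR × survival:
  21: 1 × 100.0/1000 × 0.930 = 0.09300
  22: 1 × 155.9/1000 × 0.917 = 0.14296
  23: 1 × 160.6/1000 × 0.912 = 0.14647
  24: 1 × 177.9/1000 × 0.907 = 0.16136
  25: 1 × 223.1/1000 × 0.906 = 0.20213
  26: 1 × 238.0/1000 × 0.889 = 0.21158
  27: 1 × 240.5/1000 × 0.872 = 0.20972
  28: 1 × 240.9/1000 × 0.869 = 0.20934
  29: 1 × 194.2/1000 × 0.849 = 0.16488
  30: 1 × 209.2/1000 × 0.835 = 0.17468
  31: 1 × 160.2/1000 × 0.817 = 0.13088
  32: 1 × 165.0/1000 × 0.806 = 0.13299
Sum = 1.97999
NRR = 0.48780 × 1.97999 = 0.96584
An NRR under 1 implies long-run decline under these rates.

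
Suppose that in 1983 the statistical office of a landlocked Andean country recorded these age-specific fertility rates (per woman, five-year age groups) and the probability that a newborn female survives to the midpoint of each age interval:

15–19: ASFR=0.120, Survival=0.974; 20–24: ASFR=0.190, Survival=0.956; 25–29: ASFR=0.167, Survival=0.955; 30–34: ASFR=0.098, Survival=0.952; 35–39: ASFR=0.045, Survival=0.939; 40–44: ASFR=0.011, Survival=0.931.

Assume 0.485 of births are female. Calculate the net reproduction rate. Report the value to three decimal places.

Proportion female at birth = 0.485.
Weighting each age-specific rate by interval width and survival:
  15–19: 5 × 0.120 × 0.974 = 0.58440
  20–24: 5 × 0.190 × 0.956 = 0.90820
  25–29: 5 × 0.167 × 0.955 = 0.79743
  30–34: 5 × 0.098 × 0.952 = 0.46648
  35–39: 5 × 0.045 × 0.939 = 0.21128
  40–44: 5 × 0.011 × 0.931 = 0.05121
Sum = 3.01900
NRR = 0.485 × 3.01900 = 1.46422

1.464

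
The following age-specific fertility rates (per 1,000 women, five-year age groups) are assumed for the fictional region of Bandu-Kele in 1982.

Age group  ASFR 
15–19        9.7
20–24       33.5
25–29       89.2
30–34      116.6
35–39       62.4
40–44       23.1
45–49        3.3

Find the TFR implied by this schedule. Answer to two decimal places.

1.69

Sum of ASFRs = 9.7 + 33.5 + 89.2 + 116.6 + 62.4 + 23.1 + 3.3 = 337.8
TFR = 5 × 337.8 / 1000 = 1.689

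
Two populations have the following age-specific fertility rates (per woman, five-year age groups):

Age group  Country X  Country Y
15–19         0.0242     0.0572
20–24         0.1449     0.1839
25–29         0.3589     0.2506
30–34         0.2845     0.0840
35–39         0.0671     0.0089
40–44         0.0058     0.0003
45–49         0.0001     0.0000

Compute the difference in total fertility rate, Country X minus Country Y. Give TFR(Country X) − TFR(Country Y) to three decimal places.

1.503

Country X:
  Sum of ASFRs = 0.0242 + 0.1449 + 0.3589 + 0.2845 + 0.0671 + 0.0058 + 0.0001 = 0.8855
  TFR = 5 × 0.8855 = 4.4275
Country Y:
  Sum of ASFRs = 0.0572 + 0.1839 + 0.2506 + 0.0840 + 0.0089 + 0.0003 + 0.0000 = 0.5849
  TFR = 5 × 0.5849 = 2.9245
Difference = 4.4275 − 2.9245 = 1.503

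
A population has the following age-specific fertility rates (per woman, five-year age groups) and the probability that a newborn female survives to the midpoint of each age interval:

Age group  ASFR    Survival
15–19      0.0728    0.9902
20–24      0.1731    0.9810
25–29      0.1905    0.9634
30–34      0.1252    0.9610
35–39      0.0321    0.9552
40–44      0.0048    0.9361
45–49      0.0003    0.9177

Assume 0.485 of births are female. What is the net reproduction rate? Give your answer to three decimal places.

1.409

Proportion female at birth = 0.485.
Each age group contributes 5 × ASFR × survival:
  15–19: 5 × 0.0728 × 0.9902 = 0.36043
  20–24: 5 × 0.1731 × 0.9810 = 0.84906
  25–29: 5 × 0.1905 × 0.9634 = 0.91764
  30–34: 5 × 0.1252 × 0.9610 = 0.60159
  35–39: 5 × 0.0321 × 0.9552 = 0.15331
  40–44: 5 × 0.0048 × 0.9361 = 0.02247
  45–49: 5 × 0.0003 × 0.9177 = 0.00138
Sum = 2.90588
NRR = 0.485 × 2.90588 = 1.40935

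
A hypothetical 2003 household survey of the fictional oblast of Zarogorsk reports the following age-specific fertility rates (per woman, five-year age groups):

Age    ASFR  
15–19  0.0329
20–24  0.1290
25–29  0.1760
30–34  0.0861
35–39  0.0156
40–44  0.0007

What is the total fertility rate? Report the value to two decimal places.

2.20

Sum of ASFRs = 0.0329 + 0.1290 + 0.1760 + 0.0861 + 0.0156 + 0.0007 = 0.4403
TFR = 5 × 0.4403 = 2.2015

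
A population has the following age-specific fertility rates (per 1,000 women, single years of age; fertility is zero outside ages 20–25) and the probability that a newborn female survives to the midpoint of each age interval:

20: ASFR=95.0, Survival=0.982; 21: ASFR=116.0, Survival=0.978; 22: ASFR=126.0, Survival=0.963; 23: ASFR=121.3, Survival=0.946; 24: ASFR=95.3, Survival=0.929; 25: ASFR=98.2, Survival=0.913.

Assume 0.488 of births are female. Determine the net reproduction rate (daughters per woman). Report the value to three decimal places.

Proportion female at birth = 0.488.
Per-age-group product (1 × ASFR × survival probability):
  20: 1 × 95.0/1000 × 0.982 = 0.09329
  21: 1 × 116.0/1000 × 0.978 = 0.11345
  22: 1 × 126.0/1000 × 0.963 = 0.12134
  23: 1 × 121.3/1000 × 0.946 = 0.11475
  24: 1 × 95.3/1000 × 0.929 = 0.08853
  25: 1 × 98.2/1000 × 0.913 = 0.08966
Sum = 0.62102
NRR = 0.488 × 0.62102 = 0.30306

0.303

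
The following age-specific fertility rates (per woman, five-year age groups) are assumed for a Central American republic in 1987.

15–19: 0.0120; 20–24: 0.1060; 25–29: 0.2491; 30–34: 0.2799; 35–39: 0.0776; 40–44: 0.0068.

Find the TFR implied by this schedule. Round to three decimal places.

3.657

Sum of ASFRs = 0.0120 + 0.1060 + 0.2491 + 0.2799 + 0.0776 + 0.0068 = 0.7314
TFR = 5 × 0.7314 = 3.657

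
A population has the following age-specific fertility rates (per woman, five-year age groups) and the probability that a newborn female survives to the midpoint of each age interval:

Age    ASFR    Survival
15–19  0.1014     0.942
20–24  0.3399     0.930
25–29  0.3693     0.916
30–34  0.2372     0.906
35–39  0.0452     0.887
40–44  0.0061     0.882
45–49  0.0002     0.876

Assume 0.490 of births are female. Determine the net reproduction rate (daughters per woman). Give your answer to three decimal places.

Proportion female at birth = 0.490.
Weighting each age-specific rate by interval width and survival:
  15–19: 5 × 0.1014 × 0.942 = 0.47759
  20–24: 5 × 0.3399 × 0.930 = 1.58054
  25–29: 5 × 0.3693 × 0.916 = 1.69139
  30–34: 5 × 0.2372 × 0.906 = 1.07452
  35–39: 5 × 0.0452 × 0.887 = 0.20046
  40–44: 5 × 0.0061 × 0.882 = 0.02690
  45–49: 5 × 0.0002 × 0.876 = 0.00088
Sum = 5.05228
NRR = 0.490 × 5.05228 = 2.47562

2.476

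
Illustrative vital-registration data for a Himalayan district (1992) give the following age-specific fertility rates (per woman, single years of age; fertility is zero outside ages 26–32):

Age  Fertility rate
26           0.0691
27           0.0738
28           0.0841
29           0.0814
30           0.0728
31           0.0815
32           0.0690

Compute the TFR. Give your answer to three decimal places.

0.532

Sum of ASFRs = 0.0691 + 0.0738 + 0.0841 + 0.0814 + 0.0728 + 0.0815 + 0.0690 = 0.5317
TFR = 0.5317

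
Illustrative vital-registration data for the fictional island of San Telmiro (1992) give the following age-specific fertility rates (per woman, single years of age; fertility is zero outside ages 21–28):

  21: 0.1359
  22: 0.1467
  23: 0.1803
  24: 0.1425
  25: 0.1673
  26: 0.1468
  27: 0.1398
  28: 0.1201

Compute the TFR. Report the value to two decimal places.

1.18

Sum of ASFRs = 0.1359 + 0.1467 + 0.1803 + 0.1425 + 0.1673 + 0.1468 + 0.1398 + 0.1201 = 1.1794
TFR = 1.1794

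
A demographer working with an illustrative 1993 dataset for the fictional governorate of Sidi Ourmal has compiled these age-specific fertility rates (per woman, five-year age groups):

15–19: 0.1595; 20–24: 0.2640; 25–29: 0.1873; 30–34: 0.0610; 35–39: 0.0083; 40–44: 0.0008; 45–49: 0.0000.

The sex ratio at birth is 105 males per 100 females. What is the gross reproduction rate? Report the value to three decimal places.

1.661

Proportion female at birth = 100 / (100 + 105) = 0.48780.
Sum of ASFRs = 0.1595 + 0.2640 + 0.1873 + 0.0610 + 0.0083 + 0.0008 + 0.0000 = 0.6809
TFR = 5 × 0.6809 = 3.4045
GRR = 0.48780 × 3.4045 = 1.66072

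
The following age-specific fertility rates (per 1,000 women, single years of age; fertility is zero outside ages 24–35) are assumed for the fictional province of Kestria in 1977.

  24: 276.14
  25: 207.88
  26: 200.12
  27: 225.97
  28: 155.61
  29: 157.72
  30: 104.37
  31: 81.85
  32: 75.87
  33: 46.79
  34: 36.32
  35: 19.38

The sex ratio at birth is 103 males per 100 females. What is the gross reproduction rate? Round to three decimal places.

Proportion female at birth = 100 / (100 + 103) = 0.49261.
Sum of ASFRs = 276.14 + 207.88 + 200.12 + 225.97 + 155.61 + 157.72 + 104.37 + 81.85 + 75.87 + 46.79 + 36.32 + 19.38 = 1588.02
TFR = 1588.02 / 1000 = 1.58802
GRR = 0.49261 × 1.58802 = 0.78227

0.782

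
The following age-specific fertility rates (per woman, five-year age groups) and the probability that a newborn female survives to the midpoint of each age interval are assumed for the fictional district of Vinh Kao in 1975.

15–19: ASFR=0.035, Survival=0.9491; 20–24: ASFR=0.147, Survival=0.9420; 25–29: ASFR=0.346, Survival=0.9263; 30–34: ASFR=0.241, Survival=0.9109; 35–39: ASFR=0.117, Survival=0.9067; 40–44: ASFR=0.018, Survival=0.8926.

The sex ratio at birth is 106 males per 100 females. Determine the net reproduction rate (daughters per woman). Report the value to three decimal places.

Proportion female at birth = 100 / (100 + 106) = 0.48544.
Per-age-group product (5 × ASFR × survival probability):
  15–19: 5 × 0.035 × 0.9491 = 0.16609
  20–24: 5 × 0.147 × 0.9420 = 0.69237
  25–29: 5 × 0.346 × 0.9263 = 1.60250
  30–34: 5 × 0.241 × 0.9109 = 1.09763
  35–39: 5 × 0.117 × 0.9067 = 0.53042
  40–44: 5 × 0.018 × 0.8926 = 0.08033
Sum = 4.16934
NRR = 0.48544 × 4.16934 = 2.02396

2.024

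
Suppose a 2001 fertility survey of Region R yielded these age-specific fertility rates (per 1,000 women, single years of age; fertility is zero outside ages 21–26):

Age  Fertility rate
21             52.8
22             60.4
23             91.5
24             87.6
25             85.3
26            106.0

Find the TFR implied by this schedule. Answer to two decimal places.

Sum of ASFRs = 52.8 + 60.4 + 91.5 + 87.6 + 85.3 + 106.0 = 483.6
TFR = 483.6 / 1000 = 0.4836

0.48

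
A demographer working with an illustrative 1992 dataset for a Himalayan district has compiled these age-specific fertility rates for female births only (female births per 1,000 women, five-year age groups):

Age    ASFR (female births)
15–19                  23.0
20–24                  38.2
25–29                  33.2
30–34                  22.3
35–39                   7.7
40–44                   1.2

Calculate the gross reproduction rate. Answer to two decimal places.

Sum of female ASFRs = 23.0 + 38.2 + 33.2 + 22.3 + 7.7 + 1.2 = 125.6
GRR = 5 × 125.6 / 1000 = 0.628

0.63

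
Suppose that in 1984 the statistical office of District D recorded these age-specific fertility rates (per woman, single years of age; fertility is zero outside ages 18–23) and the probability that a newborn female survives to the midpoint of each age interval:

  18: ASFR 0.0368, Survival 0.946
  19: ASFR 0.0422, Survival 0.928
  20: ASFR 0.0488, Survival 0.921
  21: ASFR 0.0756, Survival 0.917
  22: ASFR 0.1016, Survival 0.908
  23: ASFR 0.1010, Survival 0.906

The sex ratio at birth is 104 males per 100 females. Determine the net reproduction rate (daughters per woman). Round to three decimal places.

Proportion female at birth = 100 / (100 + 104) = 0.49020.
Per-age-group product (1 × ASFR × survival probability):
  18: 1 × 0.0368 × 0.946 = 0.03481
  19: 1 × 0.0422 × 0.928 = 0.03916
  20: 1 × 0.0488 × 0.921 = 0.04494
  21: 1 × 0.0756 × 0.917 = 0.06933
  22: 1 × 0.1016 × 0.908 = 0.09225
  23: 1 × 0.1010 × 0.906 = 0.09151
Sum = 0.37200
NRR = 0.49020 × 0.37200 = 0.18235
With NRR below 1 the population is below replacement fertility.

0.182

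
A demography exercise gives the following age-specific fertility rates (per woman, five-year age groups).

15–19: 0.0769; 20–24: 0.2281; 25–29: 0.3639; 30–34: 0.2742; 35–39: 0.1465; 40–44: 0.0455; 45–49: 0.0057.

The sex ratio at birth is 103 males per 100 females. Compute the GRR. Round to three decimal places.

2.810

Proportion female at birth = 100 / (100 + 103) = 0.49261.
Sum of ASFRs = 0.0769 + 0.2281 + 0.3639 + 0.2742 + 0.1465 + 0.0455 + 0.0057 = 1.1408
TFR = 5 × 1.1408 = 5.704
GRR = 0.49261 × 5.704 = 2.80985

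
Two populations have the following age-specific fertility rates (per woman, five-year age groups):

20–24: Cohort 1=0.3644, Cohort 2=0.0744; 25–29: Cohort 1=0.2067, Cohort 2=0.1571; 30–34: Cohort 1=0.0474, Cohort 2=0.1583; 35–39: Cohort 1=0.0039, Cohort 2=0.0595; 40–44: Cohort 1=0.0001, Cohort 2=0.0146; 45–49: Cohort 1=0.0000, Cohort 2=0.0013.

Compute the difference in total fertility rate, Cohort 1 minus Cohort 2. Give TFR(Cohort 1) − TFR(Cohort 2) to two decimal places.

Cohort 1:
  Sum of ASFRs = 0.3644 + 0.2067 + 0.0474 + 0.0039 + 0.0001 + 0.0000 = 0.6225
  TFR = 5 × 0.6225 = 3.1125
Cohort 2:
  Sum of ASFRs = 0.0744 + 0.1571 + 0.1583 + 0.0595 + 0.0146 + 0.0013 = 0.4652
  TFR = 5 × 0.4652 = 2.326
Difference = 3.1125 − 2.326 = 0.7865

0.79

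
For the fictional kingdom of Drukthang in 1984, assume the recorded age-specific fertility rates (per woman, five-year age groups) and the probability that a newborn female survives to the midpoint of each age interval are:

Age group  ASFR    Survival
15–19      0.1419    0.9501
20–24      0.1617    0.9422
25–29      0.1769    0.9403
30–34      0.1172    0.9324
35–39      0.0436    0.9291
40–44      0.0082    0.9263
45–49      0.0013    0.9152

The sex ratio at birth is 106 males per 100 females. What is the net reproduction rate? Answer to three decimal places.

Proportion female at birth = 100 / (100 + 106) = 0.48544.
Each age group contributes 5 × ASFR × survival:
  15–19: 5 × 0.1419 × 0.9501 = 0.67410
  20–24: 5 × 0.1617 × 0.9422 = 0.76177
  25–29: 5 × 0.1769 × 0.9403 = 0.83170
  30–34: 5 × 0.1172 × 0.9324 = 0.54639
  35–39: 5 × 0.0436 × 0.9291 = 0.20254
  40–44: 5 × 0.0082 × 0.9263 = 0.03798
  45–49: 5 × 0.0013 × 0.9152 = 0.00595
Sum = 3.06043
NRR = 0.48544 × 3.06043 = 1.48566

1.486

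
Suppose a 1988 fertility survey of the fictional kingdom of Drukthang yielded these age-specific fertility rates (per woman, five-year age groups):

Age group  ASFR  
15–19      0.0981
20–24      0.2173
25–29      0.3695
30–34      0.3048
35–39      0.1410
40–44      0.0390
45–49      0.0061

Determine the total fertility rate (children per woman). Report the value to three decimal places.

Sum of ASFRs = 0.0981 + 0.2173 + 0.3695 + 0.3048 + 0.1410 + 0.0390 + 0.0061 = 1.1758
TFR = 5 × 1.1758 = 5.879

5.879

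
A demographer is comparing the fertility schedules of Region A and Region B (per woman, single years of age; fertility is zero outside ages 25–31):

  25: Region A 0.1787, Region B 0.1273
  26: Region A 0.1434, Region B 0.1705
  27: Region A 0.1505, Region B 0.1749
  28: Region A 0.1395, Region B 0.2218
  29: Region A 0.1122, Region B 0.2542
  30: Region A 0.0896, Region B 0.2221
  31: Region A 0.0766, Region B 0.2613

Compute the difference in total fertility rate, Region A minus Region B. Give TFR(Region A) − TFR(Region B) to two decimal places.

-0.54

Region A:
  Sum of ASFRs = 0.1787 + 0.1434 + 0.1505 + 0.1395 + 0.1122 + 0.0896 + 0.0766 = 0.8905
  TFR = 0.8905
Region B:
  Sum of ASFRs = 0.1273 + 0.1705 + 0.1749 + 0.2218 + 0.2542 + 0.2221 + 0.2613 = 1.4321
  TFR = 1.4321
Difference = 0.8905 − 1.4321 = -0.5416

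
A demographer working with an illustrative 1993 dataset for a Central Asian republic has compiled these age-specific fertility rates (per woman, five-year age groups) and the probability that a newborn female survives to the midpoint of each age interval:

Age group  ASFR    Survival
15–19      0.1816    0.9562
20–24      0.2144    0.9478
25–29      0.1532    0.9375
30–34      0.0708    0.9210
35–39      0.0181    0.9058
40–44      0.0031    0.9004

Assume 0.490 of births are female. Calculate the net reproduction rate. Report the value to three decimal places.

Proportion female at birth = 0.490.
Per-age-group product (5 × ASFR × survival probability):
  15–19: 5 × 0.1816 × 0.9562 = 0.86823
  20–24: 5 × 0.2144 × 0.9478 = 1.01604
  25–29: 5 × 0.1532 × 0.9375 = 0.71813
  30–34: 5 × 0.0708 × 0.9210 = 0.32603
  35–39: 5 × 0.0181 × 0.9058 = 0.08197
  40–44: 5 × 0.0031 × 0.9004 = 0.01396
Sum = 3.02436
NRR = 0.490 × 3.02436 = 1.48194
With NRR above 1 the population is above replacement fertility.

1.482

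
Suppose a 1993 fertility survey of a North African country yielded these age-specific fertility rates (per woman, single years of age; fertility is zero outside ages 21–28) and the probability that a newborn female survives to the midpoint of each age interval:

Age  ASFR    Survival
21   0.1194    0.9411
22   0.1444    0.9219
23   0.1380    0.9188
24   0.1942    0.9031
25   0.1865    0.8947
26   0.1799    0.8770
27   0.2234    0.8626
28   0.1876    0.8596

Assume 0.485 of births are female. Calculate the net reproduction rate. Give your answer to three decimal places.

0.595

Proportion female at birth = 0.485.
Each age group contributes 1 × ASFR × survival:
  21: 1 × 0.1194 × 0.9411 = 0.11237
  22: 1 × 0.1444 × 0.9219 = 0.13312
  23: 1 × 0.1380 × 0.9188 = 0.12679
  24: 1 × 0.1942 × 0.9031 = 0.17538
  25: 1 × 0.1865 × 0.8947 = 0.16686
  26: 1 × 0.1799 × 0.8770 = 0.15777
  27: 1 × 0.2234 × 0.8626 = 0.19270
  28: 1 × 0.1876 × 0.8596 = 0.16126
Sum = 1.22625
NRR = 0.485 × 1.22625 = 0.59473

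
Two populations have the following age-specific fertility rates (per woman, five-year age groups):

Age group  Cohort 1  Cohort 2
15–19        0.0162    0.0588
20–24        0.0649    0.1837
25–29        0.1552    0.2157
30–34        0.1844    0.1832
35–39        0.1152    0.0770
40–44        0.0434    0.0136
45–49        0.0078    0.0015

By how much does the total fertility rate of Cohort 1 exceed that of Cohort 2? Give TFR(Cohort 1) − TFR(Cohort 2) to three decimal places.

Cohort 1:
  Sum of ASFRs = 0.0162 + 0.0649 + 0.1552 + 0.1844 + 0.1152 + 0.0434 + 0.0078 = 0.5871
  TFR = 5 × 0.5871 = 2.9355
Cohort 2:
  Sum of ASFRs = 0.0588 + 0.1837 + 0.2157 + 0.1832 + 0.0770 + 0.0136 + 0.0015 = 0.7335
  TFR = 5 × 0.7335 = 3.6675
Difference = 2.9355 − 3.6675 = -0.732

-0.732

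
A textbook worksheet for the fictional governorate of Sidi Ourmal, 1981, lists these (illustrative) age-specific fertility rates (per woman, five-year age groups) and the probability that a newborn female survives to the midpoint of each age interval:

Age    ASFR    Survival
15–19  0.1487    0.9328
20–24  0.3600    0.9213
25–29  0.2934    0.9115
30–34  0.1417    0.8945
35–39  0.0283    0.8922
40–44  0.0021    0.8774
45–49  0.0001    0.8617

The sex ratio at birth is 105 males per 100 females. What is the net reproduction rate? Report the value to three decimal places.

Proportion female at birth = 100 / (100 + 105) = 0.48780.
Each age group contributes 5 × ASFR × survival:
  15–19: 5 × 0.1487 × 0.9328 = 0.69354
  20–24: 5 × 0.3600 × 0.9213 = 1.65834
  25–29: 5 × 0.2934 × 0.9115 = 1.33717
  30–34: 5 × 0.1417 × 0.8945 = 0.63375
  35–39: 5 × 0.0283 × 0.8922 = 0.12625
  40–44: 5 × 0.0021 × 0.8774 = 0.00921
  45–49: 5 × 0.0001 × 0.8617 = 0.00043
Sum = 4.45869
NRR = 0.48780 × 4.45869 = 2.17495

2.175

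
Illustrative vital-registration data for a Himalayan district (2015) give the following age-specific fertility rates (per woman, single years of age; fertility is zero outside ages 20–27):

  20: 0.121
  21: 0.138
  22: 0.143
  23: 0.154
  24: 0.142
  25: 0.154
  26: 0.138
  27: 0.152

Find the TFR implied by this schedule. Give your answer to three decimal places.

1.142

Sum of ASFRs = 0.121 + 0.138 + 0.143 + 0.154 + 0.142 + 0.154 + 0.138 + 0.152 = 1.142
TFR = 1.142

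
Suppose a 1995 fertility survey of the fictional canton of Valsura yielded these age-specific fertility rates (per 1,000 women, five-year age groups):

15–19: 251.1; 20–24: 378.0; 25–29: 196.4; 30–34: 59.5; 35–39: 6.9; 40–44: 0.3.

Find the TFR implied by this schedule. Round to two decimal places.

4.46

Sum of ASFRs = 251.1 + 378.0 + 196.4 + 59.5 + 6.9 + 0.3 = 892.2
TFR = 5 × 892.2 / 1000 = 4.461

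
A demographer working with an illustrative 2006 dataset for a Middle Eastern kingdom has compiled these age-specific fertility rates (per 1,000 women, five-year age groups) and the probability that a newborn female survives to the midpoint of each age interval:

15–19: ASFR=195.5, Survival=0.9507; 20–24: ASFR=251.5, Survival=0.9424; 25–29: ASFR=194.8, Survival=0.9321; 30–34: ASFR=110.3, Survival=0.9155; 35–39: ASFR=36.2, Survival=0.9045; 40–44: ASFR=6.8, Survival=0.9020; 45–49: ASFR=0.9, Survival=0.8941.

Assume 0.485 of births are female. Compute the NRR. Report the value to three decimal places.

Proportion female at birth = 0.485.
Per-age-group product (5 × ASFR × survival probability):
  15–19: 5 × 195.5/1000 × 0.9507 = 0.92931
  20–24: 5 × 251.5/1000 × 0.9424 = 1.18507
  25–29: 5 × 194.8/1000 × 0.9321 = 0.90787
  30–34: 5 × 110.3/1000 × 0.9155 = 0.50490
  35–39: 5 × 36.2/1000 × 0.9045 = 0.16371
  40–44: 5 × 6.8/1000 × 0.9020 = 0.03067
  45–49: 5 × 0.9/1000 × 0.8941 = 0.00402
Sum = 3.72555
NRR = 0.485 × 3.72555 = 1.80689

1.807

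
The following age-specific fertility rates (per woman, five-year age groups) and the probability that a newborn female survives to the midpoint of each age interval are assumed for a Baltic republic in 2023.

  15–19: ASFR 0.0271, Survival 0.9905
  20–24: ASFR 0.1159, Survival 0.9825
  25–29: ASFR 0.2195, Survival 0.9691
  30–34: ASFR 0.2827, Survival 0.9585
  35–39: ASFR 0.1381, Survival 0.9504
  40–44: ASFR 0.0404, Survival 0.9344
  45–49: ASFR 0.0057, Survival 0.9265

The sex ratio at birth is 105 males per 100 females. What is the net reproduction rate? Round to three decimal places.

1.948

Proportion female at birth = 100 / (100 + 105) = 0.48780.
Per-age-group product (5 × ASFR × survival probability):
  15–19: 5 × 0.0271 × 0.9905 = 0.13421
  20–24: 5 × 0.1159 × 0.9825 = 0.56936
  25–29: 5 × 0.2195 × 0.9691 = 1.06359
  30–34: 5 × 0.2827 × 0.9585 = 1.35484
  35–39: 5 × 0.1381 × 0.9504 = 0.65625
  40–44: 5 × 0.0404 × 0.9344 = 0.18875
  45–49: 5 × 0.0057 × 0.9265 = 0.02641
Sum = 3.99341
NRR = 0.48780 × 3.99341 = 1.94799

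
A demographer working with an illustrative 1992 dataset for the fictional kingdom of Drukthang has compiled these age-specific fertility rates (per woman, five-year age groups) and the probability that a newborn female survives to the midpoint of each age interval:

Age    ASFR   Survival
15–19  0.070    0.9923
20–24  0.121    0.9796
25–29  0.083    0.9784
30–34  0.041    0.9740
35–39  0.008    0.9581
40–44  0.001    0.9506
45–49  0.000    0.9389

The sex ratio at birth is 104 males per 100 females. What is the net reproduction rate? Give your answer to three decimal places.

0.779

Proportion female at birth = 100 / (100 + 104) = 0.49020.
Per-age-group product (5 × ASFR × survival probability):
  15–19: 5 × 0.070 × 0.9923 = 0.34731
  20–24: 5 × 0.121 × 0.9796 = 0.59266
  25–29: 5 × 0.083 × 0.9784 = 0.40604
  30–34: 5 × 0.041 × 0.9740 = 0.19967
  35–39: 5 × 0.008 × 0.9581 = 0.03832
  40–44: 5 × 0.001 × 0.9506 = 0.00475
  45–49: 5 × 0.000 × 0.9389 = 0.00000
Sum = 1.58875
NRR = 0.49020 × 1.58875 = 0.77881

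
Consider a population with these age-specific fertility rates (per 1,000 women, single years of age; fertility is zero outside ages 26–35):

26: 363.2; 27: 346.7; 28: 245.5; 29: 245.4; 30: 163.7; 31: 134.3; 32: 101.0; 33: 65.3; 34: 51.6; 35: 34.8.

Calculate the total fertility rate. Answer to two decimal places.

1.75

Sum of ASFRs = 363.2 + 346.7 + 245.5 + 245.4 + 163.7 + 134.3 + 101.0 + 65.3 + 51.6 + 34.8 = 1751.5
TFR = 1751.5 / 1000 = 1.7515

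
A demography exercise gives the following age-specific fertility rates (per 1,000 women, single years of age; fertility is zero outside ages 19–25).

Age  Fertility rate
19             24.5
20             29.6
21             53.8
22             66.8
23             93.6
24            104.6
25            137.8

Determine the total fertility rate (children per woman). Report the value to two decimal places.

Sum of ASFRs = 24.5 + 29.6 + 53.8 + 66.8 + 93.6 + 104.6 + 137.8 = 510.7
TFR = 510.7 / 1000 = 0.5107

0.51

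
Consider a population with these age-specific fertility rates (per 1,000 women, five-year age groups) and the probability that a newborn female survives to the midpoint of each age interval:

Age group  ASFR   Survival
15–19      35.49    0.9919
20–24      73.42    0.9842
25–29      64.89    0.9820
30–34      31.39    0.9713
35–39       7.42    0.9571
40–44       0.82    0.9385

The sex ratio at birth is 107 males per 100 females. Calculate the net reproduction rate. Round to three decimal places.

Proportion female at birth = 100 / (100 + 107) = 0.48309.
Each age group contributes 5 × ASFR × survival:
  15–19: 5 × 35.49/1000 × 0.9919 = 0.17601
  20–24: 5 × 73.42/1000 × 0.9842 = 0.36130
  25–29: 5 × 64.89/1000 × 0.9820 = 0.31861
  30–34: 5 × 31.39/1000 × 0.9713 = 0.15245
  35–39: 5 × 7.42/1000 × 0.9571 = 0.03551
  40–44: 5 × 0.82/1000 × 0.9385 = 0.00385
Sum = 1.04773
NRR = 0.48309 × 1.04773 = 0.50615

0.506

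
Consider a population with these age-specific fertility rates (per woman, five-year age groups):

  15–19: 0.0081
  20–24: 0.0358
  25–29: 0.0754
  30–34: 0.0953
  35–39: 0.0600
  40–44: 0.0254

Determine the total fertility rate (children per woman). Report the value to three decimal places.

1.500

Sum of ASFRs = 0.0081 + 0.0358 + 0.0754 + 0.0953 + 0.0600 + 0.0254 = 0.3000
TFR = 5 × 0.3000 = 1.5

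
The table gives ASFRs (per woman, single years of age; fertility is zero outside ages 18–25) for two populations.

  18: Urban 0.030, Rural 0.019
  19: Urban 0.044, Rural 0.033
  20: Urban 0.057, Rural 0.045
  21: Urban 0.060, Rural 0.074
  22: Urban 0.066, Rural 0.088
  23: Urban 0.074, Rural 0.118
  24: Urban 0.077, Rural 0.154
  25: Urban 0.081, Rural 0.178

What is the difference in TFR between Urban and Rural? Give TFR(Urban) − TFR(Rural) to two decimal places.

Urban:
  Sum of ASFRs = 0.030 + 0.044 + 0.057 + 0.060 + 0.066 + 0.074 + 0.077 + 0.081 = 0.489
  TFR = 0.489
Rural:
  Sum of ASFRs = 0.019 + 0.033 + 0.045 + 0.074 + 0.088 + 0.118 + 0.154 + 0.178 = 0.709
  TFR = 0.709
Difference = 0.489 − 0.709 = -0.22

-0.22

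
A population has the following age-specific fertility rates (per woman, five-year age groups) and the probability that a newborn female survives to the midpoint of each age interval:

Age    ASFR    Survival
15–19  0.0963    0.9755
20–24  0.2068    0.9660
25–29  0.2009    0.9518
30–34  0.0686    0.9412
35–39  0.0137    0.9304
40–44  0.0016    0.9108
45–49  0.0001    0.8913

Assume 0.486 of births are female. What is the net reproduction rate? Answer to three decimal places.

1.370

Proportion female at birth = 0.486.
Weighting each age-specific rate by interval width and survival:
  15–19: 5 × 0.0963 × 0.9755 = 0.46970
  20–24: 5 × 0.2068 × 0.9660 = 0.99884
  25–29: 5 × 0.2009 × 0.9518 = 0.95608
  30–34: 5 × 0.0686 × 0.9412 = 0.32283
  35–39: 5 × 0.0137 × 0.9304 = 0.06373
  40–44: 5 × 0.0016 × 0.9108 = 0.00729
  45–49: 5 × 0.0001 × 0.8913 = 0.00045
Sum = 2.81892
NRR = 0.486 × 2.81892 = 1.37000
An NRR exceeding 1 indicates intrinsic growth under these rates.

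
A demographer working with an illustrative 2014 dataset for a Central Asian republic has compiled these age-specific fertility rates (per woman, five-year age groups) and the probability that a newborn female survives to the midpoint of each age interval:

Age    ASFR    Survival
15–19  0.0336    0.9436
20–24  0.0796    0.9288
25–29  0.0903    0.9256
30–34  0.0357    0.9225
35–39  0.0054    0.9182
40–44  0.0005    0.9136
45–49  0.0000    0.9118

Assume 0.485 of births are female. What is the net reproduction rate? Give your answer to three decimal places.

Proportion female at birth = 0.485.
Weighting each age-specific rate by interval width and survival:
  15–19: 5 × 0.0336 × 0.9436 = 0.15852
  20–24: 5 × 0.0796 × 0.9288 = 0.36966
  25–29: 5 × 0.0903 × 0.9256 = 0.41791
  30–34: 5 × 0.0357 × 0.9225 = 0.16467
  35–39: 5 × 0.0054 × 0.9182 = 0.02479
  40–44: 5 × 0.0005 × 0.9136 = 0.00228
  45–49: 5 × 0.0000 × 0.9118 = 0.00000
Sum = 1.13783
NRR = 0.485 × 1.13783 = 0.55185

0.552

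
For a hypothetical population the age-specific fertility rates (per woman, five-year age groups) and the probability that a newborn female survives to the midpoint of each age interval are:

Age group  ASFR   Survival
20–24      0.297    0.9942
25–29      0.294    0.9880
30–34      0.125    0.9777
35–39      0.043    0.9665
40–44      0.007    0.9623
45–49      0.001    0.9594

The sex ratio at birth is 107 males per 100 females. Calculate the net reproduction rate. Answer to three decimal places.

Proportion female at birth = 100 / (100 + 107) = 0.48309.
Per-age-group product (5 × ASFR × survival probability):
  20–24: 5 × 0.297 × 0.9942 = 1.47639
  25–29: 5 × 0.294 × 0.9880 = 1.45236
  30–34: 5 × 0.125 × 0.9777 = 0.61106
  35–39: 5 × 0.043 × 0.9665 = 0.20780
  40–44: 5 × 0.007 × 0.9623 = 0.03368
  45–49: 5 × 0.001 × 0.9594 = 0.00480
Sum = 3.78609
NRR = 0.48309 × 3.78609 = 1.82902

1.829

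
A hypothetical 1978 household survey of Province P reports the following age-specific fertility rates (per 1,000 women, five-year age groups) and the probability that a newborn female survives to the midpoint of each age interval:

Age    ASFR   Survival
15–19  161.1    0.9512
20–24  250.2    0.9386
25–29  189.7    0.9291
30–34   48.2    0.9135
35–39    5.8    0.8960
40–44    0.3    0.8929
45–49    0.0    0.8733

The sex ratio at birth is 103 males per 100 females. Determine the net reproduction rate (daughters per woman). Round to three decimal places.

1.512

Proportion female at birth = 100 / (100 + 103) = 0.49261.
Survival-weighted fertility by age (5·fₓ·Sₓ):
  15–19: 5 × 161.1/1000 × 0.9512 = 0.76619
  20–24: 5 × 250.2/1000 × 0.9386 = 1.17419
  25–29: 5 × 189.7/1000 × 0.9291 = 0.88125
  30–34: 5 × 48.2/1000 × 0.9135 = 0.22015
  35–39: 5 × 5.8/1000 × 0.8960 = 0.02598
  40–44: 5 × 0.3/1000 × 0.8929 = 0.00134
  45–49: 5 × 0.0/1000 × 0.8733 = 0.00000
Sum = 3.06910
NRR = 0.49261 × 3.06910 = 1.51187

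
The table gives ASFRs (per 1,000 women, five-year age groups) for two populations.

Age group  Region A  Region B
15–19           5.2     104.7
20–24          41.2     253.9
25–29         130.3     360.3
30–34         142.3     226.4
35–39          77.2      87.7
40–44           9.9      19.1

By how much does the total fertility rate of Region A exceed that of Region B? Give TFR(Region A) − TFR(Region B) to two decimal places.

Region A:
  Sum of ASFRs = 5.2 + 41.2 + 130.3 + 142.3 + 77.2 + 9.9 = 406.1
  TFR = 5 × 406.1 / 1000 = 2.0305
Region B:
  Sum of ASFRs = 104.7 + 253.9 + 360.3 + 226.4 + 87.7 + 19.1 = 1052.1
  TFR = 5 × 1052.1 / 1000 = 5.2605
Difference = 2.0305 − 5.2605 = -3.23

-3.23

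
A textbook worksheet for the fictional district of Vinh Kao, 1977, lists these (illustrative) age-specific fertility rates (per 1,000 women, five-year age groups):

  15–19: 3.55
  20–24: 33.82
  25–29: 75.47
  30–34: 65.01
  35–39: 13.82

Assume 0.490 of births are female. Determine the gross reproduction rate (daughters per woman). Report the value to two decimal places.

Proportion female at birth = 0.490.
Sum of ASFRs = 3.55 + 33.82 + 75.47 + 65.01 + 13.82 = 191.67
TFR = 5 × 191.67 / 1000 = 0.95835
GRR = 0.490 × 0.95835 = 0.46959

0.47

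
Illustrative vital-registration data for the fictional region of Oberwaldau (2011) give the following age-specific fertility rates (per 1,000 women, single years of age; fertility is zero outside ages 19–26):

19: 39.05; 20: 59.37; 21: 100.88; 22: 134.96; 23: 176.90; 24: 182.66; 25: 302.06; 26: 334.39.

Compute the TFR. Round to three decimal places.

Sum of ASFRs = 39.05 + 59.37 + 100.88 + 134.96 + 176.90 + 182.66 + 302.06 + 334.39 = 1330.27
TFR = 1330.27 / 1000 = 1.33027

1.330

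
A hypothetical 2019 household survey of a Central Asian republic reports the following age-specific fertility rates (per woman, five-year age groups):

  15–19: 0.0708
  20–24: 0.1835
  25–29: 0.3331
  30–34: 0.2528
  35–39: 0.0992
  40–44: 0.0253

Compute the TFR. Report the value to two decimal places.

Sum of ASFRs = 0.0708 + 0.1835 + 0.3331 + 0.2528 + 0.0992 + 0.0253 = 0.9647
TFR = 5 × 0.9647 = 4.8235

4.82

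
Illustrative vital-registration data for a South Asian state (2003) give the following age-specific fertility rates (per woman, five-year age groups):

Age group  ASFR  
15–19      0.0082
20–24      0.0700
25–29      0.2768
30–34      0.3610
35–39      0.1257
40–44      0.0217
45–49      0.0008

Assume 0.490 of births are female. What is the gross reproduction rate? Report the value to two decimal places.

Proportion female at birth = 0.490.
Sum of ASFRs = 0.0082 + 0.0700 + 0.2768 + 0.3610 + 0.1257 + 0.0217 + 0.0008 = 0.8642
TFR = 5 × 0.8642 = 4.321
GRR = 0.490 × 4.321 = 2.11729

2.12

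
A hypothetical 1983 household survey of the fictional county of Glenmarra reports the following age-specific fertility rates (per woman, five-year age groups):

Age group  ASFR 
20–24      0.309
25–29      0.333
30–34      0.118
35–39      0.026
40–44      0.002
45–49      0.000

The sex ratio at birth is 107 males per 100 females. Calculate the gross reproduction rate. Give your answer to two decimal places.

1.90

Proportion female at birth = 100 / (100 + 107) = 0.48309.
Sum of ASFRs = 0.309 + 0.333 + 0.118 + 0.026 + 0.002 + 0.000 = 0.788
TFR = 5 × 0.788 = 3.94
GRR = 0.48309 × 3.94 = 1.90337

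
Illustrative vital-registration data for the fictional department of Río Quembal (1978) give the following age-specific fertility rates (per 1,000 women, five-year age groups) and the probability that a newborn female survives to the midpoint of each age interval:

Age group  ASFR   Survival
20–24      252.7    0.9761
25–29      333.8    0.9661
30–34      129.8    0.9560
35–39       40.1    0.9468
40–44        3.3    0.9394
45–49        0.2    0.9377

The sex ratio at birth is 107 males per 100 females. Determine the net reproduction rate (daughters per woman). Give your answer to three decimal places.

1.774

Proportion female at birth = 100 / (100 + 107) = 0.48309.
Survival-weighted fertility by age (5·fₓ·Sₓ):
  20–24: 5 × 252.7/1000 × 0.9761 = 1.23330
  25–29: 5 × 333.8/1000 × 0.9661 = 1.61242
  30–34: 5 × 129.8/1000 × 0.9560 = 0.62044
  35–39: 5 × 40.1/1000 × 0.9468 = 0.18983
  40–44: 5 × 3.3/1000 × 0.9394 = 0.01550
  45–49: 5 × 0.2/1000 × 0.9377 = 0.00094
Sum = 3.67243
NRR = 0.48309 × 3.67243 = 1.77411
An NRR exceeding 1 indicates intrinsic growth under these rates.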